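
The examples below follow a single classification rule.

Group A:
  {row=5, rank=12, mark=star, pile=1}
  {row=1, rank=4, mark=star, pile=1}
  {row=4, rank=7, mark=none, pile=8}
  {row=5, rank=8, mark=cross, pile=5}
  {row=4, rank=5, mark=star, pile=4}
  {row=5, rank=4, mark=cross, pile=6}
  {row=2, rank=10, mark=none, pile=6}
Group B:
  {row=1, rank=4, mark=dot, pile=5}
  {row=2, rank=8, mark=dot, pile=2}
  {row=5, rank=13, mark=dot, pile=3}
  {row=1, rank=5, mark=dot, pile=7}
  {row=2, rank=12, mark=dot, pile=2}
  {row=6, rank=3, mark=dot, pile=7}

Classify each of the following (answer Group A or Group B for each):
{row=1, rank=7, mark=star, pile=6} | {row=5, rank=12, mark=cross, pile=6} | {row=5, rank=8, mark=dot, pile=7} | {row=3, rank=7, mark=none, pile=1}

Group A, Group A, Group B, Group A

Rule: mark is not dot. This holds for each 'Group A' example and fails for each 'Group B' one.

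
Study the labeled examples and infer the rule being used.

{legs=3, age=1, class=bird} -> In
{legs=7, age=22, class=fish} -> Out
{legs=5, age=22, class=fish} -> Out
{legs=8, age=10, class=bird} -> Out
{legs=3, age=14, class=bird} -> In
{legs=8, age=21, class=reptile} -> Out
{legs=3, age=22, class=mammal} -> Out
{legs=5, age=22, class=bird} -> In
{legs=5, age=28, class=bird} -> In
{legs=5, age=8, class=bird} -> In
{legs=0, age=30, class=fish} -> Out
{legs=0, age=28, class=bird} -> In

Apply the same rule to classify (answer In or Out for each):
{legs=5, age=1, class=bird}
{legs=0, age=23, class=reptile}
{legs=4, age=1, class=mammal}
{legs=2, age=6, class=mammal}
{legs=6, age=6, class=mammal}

In, Out, Out, Out, Out

All 'In' examples share one property — class is bird AND legs ≤ 5 — and every 'Out' example lacks it.
{legs=5, age=1, class=bird}: class is bird, legs = 5, passes → In.
{legs=0, age=23, class=reptile}: class is reptile, legs = 0, doesn't qualify → Out.
{legs=4, age=1, class=mammal}: class is mammal, legs = 4, doesn't qualify → Out.
{legs=2, age=6, class=mammal}: class is mammal, legs = 2, doesn't qualify → Out.
{legs=6, age=6, class=mammal}: class is mammal, legs = 6, doesn't qualify → Out.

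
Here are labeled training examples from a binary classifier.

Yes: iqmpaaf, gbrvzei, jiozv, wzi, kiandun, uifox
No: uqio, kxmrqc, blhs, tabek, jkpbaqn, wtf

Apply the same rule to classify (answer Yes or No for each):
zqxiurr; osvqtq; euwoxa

Yes, No, No

The pattern is that an item is 'Yes' exactly when: odd length AND contains 'i'.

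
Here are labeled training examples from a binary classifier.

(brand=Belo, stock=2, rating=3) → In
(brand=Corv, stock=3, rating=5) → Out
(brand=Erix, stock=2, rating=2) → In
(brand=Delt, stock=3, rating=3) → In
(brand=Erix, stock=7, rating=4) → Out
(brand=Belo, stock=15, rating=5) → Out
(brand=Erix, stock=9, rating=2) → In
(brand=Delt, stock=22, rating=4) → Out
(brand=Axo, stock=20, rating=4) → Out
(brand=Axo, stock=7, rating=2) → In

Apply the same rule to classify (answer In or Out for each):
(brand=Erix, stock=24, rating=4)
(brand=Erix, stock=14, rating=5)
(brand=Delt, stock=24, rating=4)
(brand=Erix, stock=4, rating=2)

Out, Out, Out, In

The pattern is that an item is 'In' exactly when: rating ≤ 3.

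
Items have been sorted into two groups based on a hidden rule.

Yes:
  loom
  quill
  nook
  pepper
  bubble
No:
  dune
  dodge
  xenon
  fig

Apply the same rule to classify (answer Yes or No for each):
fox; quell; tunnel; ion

No, Yes, Yes, No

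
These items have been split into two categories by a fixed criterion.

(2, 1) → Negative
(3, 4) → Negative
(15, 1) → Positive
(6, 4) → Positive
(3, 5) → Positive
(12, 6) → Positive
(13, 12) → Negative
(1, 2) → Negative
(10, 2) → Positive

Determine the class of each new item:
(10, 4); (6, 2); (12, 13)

Positive, Positive, Negative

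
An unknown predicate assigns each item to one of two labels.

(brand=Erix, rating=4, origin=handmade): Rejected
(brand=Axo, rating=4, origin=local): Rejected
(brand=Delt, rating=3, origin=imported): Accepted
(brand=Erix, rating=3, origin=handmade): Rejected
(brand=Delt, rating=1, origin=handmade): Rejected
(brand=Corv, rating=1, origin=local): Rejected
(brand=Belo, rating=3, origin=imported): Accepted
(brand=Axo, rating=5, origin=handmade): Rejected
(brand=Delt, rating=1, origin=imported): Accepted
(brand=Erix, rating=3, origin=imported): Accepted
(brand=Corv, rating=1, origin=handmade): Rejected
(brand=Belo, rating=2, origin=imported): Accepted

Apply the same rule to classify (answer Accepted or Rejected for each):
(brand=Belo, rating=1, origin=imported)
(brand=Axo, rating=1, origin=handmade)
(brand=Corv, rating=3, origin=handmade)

Accepted, Rejected, Rejected

Checking candidate rules against both groups, what survives is: origin is imported.
(brand=Belo, rating=1, origin=imported) — origin is imported, hence Accepted.
(brand=Axo, rating=1, origin=handmade) — origin is handmade, hence Rejected.
(brand=Corv, rating=3, origin=handmade) — origin is handmade, hence Rejected.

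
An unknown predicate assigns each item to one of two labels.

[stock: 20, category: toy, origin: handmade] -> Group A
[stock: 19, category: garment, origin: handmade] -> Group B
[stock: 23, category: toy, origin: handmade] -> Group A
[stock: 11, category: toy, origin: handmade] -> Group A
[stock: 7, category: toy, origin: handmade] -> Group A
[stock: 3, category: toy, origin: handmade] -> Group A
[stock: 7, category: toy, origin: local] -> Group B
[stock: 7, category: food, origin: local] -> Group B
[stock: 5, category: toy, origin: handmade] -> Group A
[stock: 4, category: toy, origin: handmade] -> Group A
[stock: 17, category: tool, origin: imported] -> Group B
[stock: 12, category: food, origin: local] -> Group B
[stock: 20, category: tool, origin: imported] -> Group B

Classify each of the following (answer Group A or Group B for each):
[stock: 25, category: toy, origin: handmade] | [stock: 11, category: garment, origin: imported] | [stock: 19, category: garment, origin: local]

'Group A' ⟺ origin is handmade AND category is toy.

Group A, Group B, Group B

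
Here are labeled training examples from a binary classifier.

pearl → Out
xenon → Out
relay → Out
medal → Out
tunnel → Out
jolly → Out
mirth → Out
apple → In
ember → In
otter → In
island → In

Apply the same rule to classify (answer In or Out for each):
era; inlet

One predicate separates the groups cleanly: starts with a vowel.
era: starts with 'e' — checks out, so In.
inlet: starts with 'i' — checks out, so In.

In, In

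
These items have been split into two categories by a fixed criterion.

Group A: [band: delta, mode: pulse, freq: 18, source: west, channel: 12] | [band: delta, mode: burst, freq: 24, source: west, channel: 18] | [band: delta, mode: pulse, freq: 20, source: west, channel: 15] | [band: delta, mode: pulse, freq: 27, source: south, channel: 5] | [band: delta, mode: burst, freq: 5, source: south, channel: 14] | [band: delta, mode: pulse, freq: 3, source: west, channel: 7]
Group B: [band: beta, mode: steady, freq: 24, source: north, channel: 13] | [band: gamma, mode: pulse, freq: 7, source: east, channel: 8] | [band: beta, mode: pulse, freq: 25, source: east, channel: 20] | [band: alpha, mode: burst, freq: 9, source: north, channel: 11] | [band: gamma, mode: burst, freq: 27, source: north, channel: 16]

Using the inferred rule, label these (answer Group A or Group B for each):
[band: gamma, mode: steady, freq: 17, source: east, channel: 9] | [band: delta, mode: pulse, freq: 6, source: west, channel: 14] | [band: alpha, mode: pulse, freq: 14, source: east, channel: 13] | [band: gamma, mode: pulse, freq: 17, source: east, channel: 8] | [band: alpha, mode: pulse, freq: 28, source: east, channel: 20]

Group B, Group A, Group B, Group B, Group B

The pattern is that an item is 'Group A' exactly when: band is delta.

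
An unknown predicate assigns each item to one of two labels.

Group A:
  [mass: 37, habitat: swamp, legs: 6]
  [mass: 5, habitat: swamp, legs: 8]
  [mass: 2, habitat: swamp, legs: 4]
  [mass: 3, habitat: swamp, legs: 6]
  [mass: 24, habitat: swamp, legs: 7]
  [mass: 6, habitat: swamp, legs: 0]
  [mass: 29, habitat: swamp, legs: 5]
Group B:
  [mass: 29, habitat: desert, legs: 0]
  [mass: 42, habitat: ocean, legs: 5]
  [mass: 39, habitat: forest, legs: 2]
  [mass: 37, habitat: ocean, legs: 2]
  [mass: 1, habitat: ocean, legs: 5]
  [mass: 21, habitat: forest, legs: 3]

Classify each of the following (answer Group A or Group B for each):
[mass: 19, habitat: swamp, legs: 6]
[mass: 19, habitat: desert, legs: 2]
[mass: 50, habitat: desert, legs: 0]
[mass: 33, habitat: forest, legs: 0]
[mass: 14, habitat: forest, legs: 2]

Group A, Group B, Group B, Group B, Group B

Checking candidate rules against both groups, what survives is: habitat is swamp.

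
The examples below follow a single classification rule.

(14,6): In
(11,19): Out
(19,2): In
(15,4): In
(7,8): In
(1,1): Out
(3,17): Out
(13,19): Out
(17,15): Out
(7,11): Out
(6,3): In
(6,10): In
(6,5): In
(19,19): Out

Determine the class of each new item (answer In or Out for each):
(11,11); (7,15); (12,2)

A rule that fits every label: product is even — true of each 'In' example, false of each 'Out' one.

Out, Out, In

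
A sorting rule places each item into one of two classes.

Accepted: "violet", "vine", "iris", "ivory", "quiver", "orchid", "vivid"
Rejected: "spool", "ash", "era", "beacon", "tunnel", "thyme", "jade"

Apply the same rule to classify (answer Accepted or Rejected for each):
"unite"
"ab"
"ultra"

The rule appears to be: contains 'i'.
"unite" → has 'i' → Accepted. "ab" → no 'i' → Rejected. "ultra" → no 'i' → Rejected.

Accepted, Rejected, Rejected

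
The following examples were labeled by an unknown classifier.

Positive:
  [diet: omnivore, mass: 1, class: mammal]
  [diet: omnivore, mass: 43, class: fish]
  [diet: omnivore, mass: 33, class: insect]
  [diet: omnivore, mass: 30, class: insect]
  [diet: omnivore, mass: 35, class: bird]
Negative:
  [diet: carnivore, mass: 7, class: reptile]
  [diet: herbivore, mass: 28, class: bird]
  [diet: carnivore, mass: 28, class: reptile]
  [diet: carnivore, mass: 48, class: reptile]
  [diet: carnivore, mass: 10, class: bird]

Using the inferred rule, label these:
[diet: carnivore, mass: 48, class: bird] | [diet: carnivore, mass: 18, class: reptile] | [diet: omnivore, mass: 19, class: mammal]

Comparing the two groups points to one rule — diet is omnivore.
[diet: carnivore, mass: 48, class: bird]: diet is carnivore — doesn't qualify, so Negative. [diet: carnivore, mass: 18, class: reptile]: diet is carnivore — doesn't qualify, so Negative. [diet: omnivore, mass: 19, class: mammal]: diet is omnivore — meets the rule, so Positive.

Negative, Negative, Positive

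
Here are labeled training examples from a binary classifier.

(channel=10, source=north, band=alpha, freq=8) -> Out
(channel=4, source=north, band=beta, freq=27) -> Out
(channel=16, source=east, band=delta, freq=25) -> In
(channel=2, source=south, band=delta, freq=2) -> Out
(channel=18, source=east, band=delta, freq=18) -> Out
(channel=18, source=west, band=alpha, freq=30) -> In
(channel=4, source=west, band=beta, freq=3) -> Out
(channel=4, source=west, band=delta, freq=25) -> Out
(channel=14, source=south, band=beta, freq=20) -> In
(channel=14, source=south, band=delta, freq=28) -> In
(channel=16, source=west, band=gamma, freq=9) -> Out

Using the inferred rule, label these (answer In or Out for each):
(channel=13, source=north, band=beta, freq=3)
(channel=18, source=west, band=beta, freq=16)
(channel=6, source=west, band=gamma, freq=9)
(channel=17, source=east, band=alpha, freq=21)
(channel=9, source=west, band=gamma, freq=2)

The distinguishing property — channel ≥ 10 AND freq ≥ 20 — holds for all the 'In' cases and none of the 'Out' cases.
(channel=13, source=north, band=beta, freq=3): Out (channel = 13, freq = 3).
(channel=18, source=west, band=beta, freq=16): Out (channel = 18, freq = 16).
(channel=6, source=west, band=gamma, freq=9): Out (channel = 6, freq = 9).
(channel=17, source=east, band=alpha, freq=21): In (channel = 17, freq = 21).
(channel=9, source=west, band=gamma, freq=2): Out (channel = 9, freq = 2).

Out, Out, Out, In, Out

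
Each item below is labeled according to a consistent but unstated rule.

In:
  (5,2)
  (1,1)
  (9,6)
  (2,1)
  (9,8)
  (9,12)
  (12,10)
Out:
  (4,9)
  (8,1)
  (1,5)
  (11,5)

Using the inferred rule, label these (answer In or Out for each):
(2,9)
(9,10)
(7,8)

Out, In, In

The pattern is that an item is 'In' exactly when: |first − second| ≤ 3.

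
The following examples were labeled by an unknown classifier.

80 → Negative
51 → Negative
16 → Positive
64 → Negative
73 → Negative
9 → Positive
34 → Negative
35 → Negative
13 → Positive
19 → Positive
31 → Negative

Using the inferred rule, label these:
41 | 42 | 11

Negative, Negative, Positive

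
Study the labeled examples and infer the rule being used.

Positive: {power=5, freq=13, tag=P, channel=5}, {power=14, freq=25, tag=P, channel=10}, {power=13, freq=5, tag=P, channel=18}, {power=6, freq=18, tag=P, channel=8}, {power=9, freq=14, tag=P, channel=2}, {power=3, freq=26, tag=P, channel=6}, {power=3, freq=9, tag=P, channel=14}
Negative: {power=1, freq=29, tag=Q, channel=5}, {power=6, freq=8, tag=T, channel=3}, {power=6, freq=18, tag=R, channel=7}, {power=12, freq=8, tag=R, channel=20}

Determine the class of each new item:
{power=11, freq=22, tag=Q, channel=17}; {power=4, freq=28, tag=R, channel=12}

The pattern is that an item is 'Positive' exactly when: tag is P.
{power=11, freq=22, tag=Q, channel=17}: tag is Q, doesn't match → Negative. {power=4, freq=28, tag=R, channel=12}: tag is R, doesn't match → Negative.

Negative, Negative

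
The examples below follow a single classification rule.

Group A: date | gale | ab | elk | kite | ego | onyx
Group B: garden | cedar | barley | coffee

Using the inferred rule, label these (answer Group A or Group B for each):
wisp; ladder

Rule: length ≤ 4. This holds for each 'Group A' example and fails for each 'Group B' one.
wisp: length 4, qualifies → Group A. ladder: length 6, doesn't qualify → Group B.

Group A, Group B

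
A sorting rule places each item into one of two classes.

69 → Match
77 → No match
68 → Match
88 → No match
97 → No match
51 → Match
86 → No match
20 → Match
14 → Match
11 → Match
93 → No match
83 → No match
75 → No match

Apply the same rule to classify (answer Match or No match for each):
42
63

Match, Match

The distinguishing property — at most 69 — holds for all the 'Match' cases and none of the 'No match' cases.
Match: 42, since 42 ≤ 69. Match: 63, since 63 ≤ 69.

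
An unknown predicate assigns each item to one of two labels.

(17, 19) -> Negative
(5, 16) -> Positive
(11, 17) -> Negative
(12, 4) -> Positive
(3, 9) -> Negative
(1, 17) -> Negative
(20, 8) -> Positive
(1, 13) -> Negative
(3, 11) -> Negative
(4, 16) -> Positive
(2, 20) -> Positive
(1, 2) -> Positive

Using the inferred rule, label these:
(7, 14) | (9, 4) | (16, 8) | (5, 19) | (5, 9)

One predicate separates the groups cleanly: second is even.

Positive, Positive, Positive, Negative, Negative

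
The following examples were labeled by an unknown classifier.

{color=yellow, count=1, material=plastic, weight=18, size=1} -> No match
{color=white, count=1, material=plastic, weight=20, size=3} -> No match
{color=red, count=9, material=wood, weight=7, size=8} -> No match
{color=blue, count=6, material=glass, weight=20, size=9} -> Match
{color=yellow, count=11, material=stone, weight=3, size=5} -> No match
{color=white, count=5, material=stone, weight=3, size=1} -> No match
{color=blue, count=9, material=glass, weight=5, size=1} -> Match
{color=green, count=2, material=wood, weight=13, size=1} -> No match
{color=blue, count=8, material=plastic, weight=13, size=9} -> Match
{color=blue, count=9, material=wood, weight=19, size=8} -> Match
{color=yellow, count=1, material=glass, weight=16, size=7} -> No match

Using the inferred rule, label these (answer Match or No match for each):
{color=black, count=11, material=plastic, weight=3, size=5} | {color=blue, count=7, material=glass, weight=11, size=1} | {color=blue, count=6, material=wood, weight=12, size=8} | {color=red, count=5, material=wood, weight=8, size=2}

No match, Match, Match, No match

Rule: color is blue. This holds for each 'Match' example and fails for each 'No match' one.
{color=black, count=11, material=plastic, weight=3, size=5}: color is black — fails this test, so No match. {color=blue, count=7, material=glass, weight=11, size=1}: color is blue — has this property, so Match. {color=blue, count=6, material=wood, weight=12, size=8}: color is blue — has this property, so Match. {color=red, count=5, material=wood, weight=8, size=2}: color is red — fails this test, so No match.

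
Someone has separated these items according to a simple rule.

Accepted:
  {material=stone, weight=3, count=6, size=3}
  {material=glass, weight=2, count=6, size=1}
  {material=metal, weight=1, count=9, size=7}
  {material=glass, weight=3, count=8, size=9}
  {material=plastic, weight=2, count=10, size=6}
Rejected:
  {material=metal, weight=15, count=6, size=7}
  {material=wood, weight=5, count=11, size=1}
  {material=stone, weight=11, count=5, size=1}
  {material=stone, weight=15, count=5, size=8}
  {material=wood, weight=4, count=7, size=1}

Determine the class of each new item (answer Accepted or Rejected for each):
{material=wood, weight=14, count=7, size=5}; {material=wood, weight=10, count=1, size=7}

Rejected, Rejected

The simplest hypothesis consistent with all the labels is: weight ≤ 3.
{material=wood, weight=14, count=7, size=5}: Rejected (weight = 14).
{material=wood, weight=10, count=1, size=7}: Rejected (weight = 10).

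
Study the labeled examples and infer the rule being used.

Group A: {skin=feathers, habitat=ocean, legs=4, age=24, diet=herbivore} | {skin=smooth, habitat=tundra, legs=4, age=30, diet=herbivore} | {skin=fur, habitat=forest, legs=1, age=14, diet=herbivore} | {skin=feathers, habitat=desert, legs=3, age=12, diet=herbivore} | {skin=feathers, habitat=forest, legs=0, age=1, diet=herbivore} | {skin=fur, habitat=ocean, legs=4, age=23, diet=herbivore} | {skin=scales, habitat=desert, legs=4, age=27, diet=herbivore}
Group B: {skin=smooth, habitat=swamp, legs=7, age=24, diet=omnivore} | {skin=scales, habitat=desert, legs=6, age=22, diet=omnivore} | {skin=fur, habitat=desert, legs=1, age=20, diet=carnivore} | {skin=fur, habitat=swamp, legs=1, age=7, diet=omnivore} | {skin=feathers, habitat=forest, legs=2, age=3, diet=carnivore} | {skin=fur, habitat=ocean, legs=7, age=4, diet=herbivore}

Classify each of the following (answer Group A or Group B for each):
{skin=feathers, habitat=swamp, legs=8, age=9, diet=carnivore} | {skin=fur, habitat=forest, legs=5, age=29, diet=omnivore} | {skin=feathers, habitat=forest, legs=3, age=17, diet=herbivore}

Group B, Group B, Group A

All 'Group A' examples share one property — diet is herbivore AND legs ≤ 4 — and every 'Group B' example lacks it.
Group B: {skin=feathers, habitat=swamp, legs=8, age=9, diet=carnivore}, since diet is carnivore, legs = 8.
Group B: {skin=fur, habitat=forest, legs=5, age=29, diet=omnivore}, since diet is omnivore, legs = 5.
Group A: {skin=feathers, habitat=forest, legs=3, age=17, diet=herbivore}, since diet is herbivore, legs = 3.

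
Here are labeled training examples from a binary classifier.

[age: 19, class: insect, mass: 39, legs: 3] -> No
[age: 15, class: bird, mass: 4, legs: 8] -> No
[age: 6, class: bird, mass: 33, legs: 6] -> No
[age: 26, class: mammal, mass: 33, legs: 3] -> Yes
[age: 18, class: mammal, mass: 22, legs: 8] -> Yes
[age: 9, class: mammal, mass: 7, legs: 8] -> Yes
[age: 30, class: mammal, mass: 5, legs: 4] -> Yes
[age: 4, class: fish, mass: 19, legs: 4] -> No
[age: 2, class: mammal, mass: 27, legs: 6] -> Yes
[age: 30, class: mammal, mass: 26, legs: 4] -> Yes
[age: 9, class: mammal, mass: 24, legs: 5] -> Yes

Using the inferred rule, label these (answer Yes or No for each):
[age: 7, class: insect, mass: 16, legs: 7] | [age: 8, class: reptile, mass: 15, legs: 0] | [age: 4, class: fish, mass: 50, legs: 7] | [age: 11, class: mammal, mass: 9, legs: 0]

No, No, No, Yes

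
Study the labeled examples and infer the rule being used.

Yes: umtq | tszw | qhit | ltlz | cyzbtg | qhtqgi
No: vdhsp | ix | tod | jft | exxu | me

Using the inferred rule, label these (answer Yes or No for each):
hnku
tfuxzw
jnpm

Rule: even length AND contains 't'. This holds for each 'Yes' example and fails for each 'No' one.
hnku: No (length 4, no 't'). tfuxzw: Yes (length 6, has 't'). jnpm: No (length 4, no 't').

No, Yes, No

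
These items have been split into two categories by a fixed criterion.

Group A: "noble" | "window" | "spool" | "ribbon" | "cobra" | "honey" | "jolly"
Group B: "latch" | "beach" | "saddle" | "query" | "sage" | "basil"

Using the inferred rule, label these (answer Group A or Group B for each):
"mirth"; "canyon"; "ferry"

Group B, Group A, Group B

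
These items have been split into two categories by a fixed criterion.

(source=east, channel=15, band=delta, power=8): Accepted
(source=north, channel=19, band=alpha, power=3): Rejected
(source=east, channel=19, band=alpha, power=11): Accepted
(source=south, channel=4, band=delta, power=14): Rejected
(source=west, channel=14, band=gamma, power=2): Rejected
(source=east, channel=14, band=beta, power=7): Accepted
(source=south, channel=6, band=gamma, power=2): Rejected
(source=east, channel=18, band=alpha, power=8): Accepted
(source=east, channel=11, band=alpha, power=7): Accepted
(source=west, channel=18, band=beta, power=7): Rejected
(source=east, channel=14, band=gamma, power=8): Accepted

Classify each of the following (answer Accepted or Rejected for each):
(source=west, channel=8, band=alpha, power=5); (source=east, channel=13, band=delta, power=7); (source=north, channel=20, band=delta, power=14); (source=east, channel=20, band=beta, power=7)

Rule: source is east. This holds for each 'Accepted' example and fails for each 'Rejected' one.
(source=west, channel=8, band=alpha, power=5): source is west, does not fit → Rejected.
(source=east, channel=13, band=delta, power=7): source is east, fits → Accepted.
(source=north, channel=20, band=delta, power=14): source is north, does not fit → Rejected.
(source=east, channel=20, band=beta, power=7): source is east, fits → Accepted.

Rejected, Accepted, Rejected, Accepted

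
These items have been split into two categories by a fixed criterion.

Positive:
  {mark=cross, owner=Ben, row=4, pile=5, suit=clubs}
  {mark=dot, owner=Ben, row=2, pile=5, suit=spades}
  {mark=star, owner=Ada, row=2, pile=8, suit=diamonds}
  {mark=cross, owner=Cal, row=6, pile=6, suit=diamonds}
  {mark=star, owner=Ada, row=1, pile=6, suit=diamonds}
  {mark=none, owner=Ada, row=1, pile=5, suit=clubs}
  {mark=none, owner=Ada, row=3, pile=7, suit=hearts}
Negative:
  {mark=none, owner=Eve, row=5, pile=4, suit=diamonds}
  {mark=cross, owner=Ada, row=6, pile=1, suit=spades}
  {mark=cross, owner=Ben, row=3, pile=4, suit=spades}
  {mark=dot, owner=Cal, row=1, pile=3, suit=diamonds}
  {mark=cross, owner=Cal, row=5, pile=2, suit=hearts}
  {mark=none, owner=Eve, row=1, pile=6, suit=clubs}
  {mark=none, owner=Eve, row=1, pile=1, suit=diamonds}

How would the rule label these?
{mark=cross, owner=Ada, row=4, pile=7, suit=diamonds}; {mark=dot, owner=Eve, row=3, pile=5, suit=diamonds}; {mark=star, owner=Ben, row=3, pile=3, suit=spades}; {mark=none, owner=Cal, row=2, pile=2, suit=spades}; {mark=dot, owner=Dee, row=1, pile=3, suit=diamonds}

The simplest hypothesis consistent with all the labels is: owner is not Eve AND pile ≥ 5.

Positive, Negative, Negative, Negative, Negative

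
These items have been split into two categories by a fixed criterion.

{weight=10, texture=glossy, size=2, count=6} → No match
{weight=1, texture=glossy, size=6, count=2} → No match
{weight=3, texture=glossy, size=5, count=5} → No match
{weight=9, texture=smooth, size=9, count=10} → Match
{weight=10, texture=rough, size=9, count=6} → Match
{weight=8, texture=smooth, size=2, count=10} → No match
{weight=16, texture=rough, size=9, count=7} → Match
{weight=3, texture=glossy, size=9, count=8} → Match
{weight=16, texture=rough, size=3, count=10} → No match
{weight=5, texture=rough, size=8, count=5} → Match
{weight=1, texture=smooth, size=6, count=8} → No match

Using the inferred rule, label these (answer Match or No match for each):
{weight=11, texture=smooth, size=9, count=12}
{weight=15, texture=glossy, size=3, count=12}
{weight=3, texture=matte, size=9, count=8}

The simplest hypothesis consistent with all the labels is: size ≥ 8.
{weight=11, texture=smooth, size=9, count=12} — size = 9, hence Match.
{weight=15, texture=glossy, size=3, count=12} — size = 3, hence No match.
{weight=3, texture=matte, size=9, count=8} — size = 9, hence Match.

Match, No match, Match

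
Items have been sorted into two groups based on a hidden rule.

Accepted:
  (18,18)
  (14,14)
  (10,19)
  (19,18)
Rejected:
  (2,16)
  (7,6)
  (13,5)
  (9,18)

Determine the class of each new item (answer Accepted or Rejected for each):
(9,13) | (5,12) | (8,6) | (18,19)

The pattern is that an item is 'Accepted' exactly when: sum ≥ 28.
(9,13) → 9+13 = 22 → Rejected. (5,12) → 5+12 = 17 → Rejected. (8,6) → 8+6 = 14 → Rejected. (18,19) → 18+19 = 37 → Accepted.

Rejected, Rejected, Rejected, Accepted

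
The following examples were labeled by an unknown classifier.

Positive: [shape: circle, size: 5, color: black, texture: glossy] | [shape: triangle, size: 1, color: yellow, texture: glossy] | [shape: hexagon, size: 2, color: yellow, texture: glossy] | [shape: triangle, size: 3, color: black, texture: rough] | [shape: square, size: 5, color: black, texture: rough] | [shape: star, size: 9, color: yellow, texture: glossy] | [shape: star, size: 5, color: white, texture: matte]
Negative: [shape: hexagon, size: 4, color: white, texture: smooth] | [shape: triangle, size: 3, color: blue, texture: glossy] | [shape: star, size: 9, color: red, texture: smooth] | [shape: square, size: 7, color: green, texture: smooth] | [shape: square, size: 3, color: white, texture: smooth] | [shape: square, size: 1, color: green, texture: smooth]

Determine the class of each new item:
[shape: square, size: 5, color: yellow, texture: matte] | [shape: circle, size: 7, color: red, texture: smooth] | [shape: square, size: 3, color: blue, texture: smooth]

All 'Positive' examples share one property — color is not blue AND texture is not smooth — and every 'Negative' example lacks it.

Positive, Negative, Negative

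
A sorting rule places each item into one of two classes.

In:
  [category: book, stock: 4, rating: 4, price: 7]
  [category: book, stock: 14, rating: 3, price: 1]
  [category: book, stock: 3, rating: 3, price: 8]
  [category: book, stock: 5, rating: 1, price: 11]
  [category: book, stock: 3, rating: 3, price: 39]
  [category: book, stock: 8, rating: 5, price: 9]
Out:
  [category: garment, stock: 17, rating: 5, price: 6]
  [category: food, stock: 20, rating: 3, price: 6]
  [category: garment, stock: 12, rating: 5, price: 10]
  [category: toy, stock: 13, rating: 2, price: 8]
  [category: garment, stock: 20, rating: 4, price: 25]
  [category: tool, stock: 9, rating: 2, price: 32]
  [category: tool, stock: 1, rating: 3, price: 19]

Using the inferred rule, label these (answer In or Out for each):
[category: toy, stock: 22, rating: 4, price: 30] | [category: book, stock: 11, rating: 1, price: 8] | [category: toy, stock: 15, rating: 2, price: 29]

Out, In, Out

The common property of the 'In' items is: category is book. No 'Out' item has it.
[category: toy, stock: 22, rating: 4, price: 30]: Out (category is toy).
[category: book, stock: 11, rating: 1, price: 8]: In (category is book).
[category: toy, stock: 15, rating: 2, price: 29]: Out (category is toy).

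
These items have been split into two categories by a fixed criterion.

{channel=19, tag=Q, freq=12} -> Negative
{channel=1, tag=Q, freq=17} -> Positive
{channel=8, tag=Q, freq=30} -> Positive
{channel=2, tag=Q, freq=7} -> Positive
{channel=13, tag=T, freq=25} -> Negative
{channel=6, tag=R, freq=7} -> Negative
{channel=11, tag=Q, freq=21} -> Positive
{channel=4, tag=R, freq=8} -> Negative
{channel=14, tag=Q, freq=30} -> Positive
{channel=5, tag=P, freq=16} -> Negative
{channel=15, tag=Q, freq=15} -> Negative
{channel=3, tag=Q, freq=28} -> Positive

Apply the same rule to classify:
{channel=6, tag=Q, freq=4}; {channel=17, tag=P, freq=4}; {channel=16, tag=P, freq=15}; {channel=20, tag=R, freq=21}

One predicate separates the groups cleanly: tag is Q AND channel ≤ 14.
{channel=6, tag=Q, freq=4} — tag is Q, channel = 6, hence Positive.
{channel=17, tag=P, freq=4} — tag is P, channel = 17, hence Negative.
{channel=16, tag=P, freq=15} — tag is P, channel = 16, hence Negative.
{channel=20, tag=R, freq=21} — tag is R, channel = 20, hence Negative.

Positive, Negative, Negative, Negative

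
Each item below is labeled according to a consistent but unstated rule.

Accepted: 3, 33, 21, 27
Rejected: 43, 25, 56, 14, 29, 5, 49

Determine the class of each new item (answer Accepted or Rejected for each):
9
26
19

Accepted, Rejected, Rejected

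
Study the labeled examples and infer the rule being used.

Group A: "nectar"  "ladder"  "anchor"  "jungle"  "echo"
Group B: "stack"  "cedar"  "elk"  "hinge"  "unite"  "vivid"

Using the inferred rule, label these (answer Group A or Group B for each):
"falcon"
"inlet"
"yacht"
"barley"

Rule: even length. This holds for each 'Group A' example and fails for each 'Group B' one.
Group A: "falcon", since length 6.
Group B: "inlet", since length 5.
Group B: "yacht", since length 5.
Group A: "barley", since length 6.

Group A, Group B, Group B, Group A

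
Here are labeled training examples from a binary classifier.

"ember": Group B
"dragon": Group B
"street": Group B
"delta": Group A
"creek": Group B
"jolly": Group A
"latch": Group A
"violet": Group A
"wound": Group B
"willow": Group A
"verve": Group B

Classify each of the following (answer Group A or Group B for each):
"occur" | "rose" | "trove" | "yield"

A rule that fits every label: contains 'l' — true of each 'Group A' example, false of each 'Group B' one.
Group B: "occur", since no 'l'. Group B: "rose", since no 'l'. Group B: "trove", since no 'l'. Group A: "yield", since has 'l'.

Group B, Group B, Group B, Group A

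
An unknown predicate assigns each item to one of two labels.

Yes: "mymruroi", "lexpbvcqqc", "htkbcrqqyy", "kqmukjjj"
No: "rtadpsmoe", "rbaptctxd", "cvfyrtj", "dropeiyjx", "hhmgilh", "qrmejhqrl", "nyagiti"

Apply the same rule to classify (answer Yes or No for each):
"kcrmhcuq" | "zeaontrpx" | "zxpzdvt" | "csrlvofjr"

Yes, No, No, No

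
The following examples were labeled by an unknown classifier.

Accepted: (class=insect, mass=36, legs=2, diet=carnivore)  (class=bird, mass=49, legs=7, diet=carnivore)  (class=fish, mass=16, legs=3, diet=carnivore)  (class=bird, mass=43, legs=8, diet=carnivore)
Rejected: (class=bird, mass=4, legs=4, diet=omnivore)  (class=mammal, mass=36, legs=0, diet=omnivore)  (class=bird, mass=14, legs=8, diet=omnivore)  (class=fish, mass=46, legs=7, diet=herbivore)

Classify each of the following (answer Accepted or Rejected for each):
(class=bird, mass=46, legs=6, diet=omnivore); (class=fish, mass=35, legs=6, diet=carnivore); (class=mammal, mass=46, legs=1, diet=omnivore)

Rejected, Accepted, Rejected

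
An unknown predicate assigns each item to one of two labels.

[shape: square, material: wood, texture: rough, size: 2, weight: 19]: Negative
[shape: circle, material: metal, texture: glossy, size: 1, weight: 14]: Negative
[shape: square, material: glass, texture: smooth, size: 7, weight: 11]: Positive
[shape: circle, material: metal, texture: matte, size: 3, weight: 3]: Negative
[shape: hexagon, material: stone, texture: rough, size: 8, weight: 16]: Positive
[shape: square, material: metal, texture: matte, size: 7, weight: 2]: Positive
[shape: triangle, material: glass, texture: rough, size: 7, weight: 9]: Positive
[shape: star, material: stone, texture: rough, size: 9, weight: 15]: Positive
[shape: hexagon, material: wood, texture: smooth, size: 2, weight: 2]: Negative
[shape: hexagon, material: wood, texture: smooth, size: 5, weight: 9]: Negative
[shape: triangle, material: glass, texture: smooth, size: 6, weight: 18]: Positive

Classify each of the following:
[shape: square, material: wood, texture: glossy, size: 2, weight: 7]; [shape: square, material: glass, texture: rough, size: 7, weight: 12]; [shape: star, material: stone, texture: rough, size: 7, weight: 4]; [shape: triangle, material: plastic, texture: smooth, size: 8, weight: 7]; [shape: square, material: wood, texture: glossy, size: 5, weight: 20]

Negative, Positive, Positive, Positive, Negative

A rule that fits every label: size ≥ 6 — true of each 'Positive' example, false of each 'Negative' one.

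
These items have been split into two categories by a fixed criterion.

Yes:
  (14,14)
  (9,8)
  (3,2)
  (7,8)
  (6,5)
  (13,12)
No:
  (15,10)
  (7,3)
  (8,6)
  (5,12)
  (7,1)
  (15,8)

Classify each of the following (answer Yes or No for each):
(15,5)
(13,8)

No, No

The rule appears to be: |first − second| ≤ 1.
(15,5): |15−5| = 10, does not satisfy this → No.
(13,8): |13−8| = 5, does not satisfy this → No.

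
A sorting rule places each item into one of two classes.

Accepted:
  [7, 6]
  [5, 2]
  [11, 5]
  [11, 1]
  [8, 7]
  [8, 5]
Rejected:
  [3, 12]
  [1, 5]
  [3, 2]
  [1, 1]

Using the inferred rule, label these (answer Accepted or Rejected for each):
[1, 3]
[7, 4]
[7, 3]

Rejected, Accepted, Accepted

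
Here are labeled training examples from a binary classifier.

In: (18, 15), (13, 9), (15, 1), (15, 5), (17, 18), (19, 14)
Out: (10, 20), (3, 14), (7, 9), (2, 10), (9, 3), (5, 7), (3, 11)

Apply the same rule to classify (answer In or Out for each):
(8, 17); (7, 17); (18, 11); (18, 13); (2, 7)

The rule appears to be: first ≥ 11.
(8, 17) → first 8 → Out. (7, 17) → first 7 → Out. (18, 11) → first 18 → In. (18, 13) → first 18 → In. (2, 7) → first 2 → Out.

Out, Out, In, In, Out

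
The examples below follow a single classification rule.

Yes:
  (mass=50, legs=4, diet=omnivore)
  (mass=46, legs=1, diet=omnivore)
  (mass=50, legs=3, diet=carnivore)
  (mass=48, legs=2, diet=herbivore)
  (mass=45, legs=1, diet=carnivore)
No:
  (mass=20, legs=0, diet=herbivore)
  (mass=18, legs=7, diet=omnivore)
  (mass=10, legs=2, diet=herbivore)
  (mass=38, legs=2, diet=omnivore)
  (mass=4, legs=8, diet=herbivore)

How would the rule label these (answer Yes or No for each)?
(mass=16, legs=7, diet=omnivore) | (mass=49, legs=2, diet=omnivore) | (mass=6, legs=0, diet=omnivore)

No, Yes, No

The distinguishing property — mass ≥ 45 — holds for all the 'Yes' cases and none of the 'No' cases.
(mass=16, legs=7, diet=omnivore): mass = 16 — fails this test, so No. (mass=49, legs=2, diet=omnivore): mass = 49 — checks out, so Yes. (mass=6, legs=0, diet=omnivore): mass = 6 — fails this test, so No.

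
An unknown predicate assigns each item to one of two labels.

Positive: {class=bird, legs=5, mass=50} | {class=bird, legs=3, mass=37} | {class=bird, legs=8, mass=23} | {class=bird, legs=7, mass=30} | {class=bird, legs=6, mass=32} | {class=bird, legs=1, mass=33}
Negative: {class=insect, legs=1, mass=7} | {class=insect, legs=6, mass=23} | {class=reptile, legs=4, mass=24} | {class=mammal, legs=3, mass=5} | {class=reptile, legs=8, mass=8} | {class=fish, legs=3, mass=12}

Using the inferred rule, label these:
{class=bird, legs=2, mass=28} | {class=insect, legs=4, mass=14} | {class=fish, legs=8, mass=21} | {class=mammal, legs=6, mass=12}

Positive, Negative, Negative, Negative

Checking candidate rules against both groups, what survives is: class is bird.
{class=bird, legs=2, mass=28}: class is bird, checks out → Positive.
{class=insect, legs=4, mass=14}: class is insect, does not fit → Negative.
{class=fish, legs=8, mass=21}: class is fish, does not fit → Negative.
{class=mammal, legs=6, mass=12}: class is mammal, does not fit → Negative.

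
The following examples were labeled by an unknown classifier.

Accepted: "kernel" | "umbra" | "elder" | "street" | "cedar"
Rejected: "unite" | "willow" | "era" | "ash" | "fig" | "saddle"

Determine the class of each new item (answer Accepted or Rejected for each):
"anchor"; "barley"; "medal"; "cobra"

Rule: length ≥ 5 AND contains 'r'. This holds for each 'Accepted' example and fails for each 'Rejected' one.
Accepted: "anchor", since length 6, has 'r'. Accepted: "barley", since length 6, has 'r'. Rejected: "medal", since length 5, no 'r'. Accepted: "cobra", since length 5, has 'r'.

Accepted, Accepted, Rejected, Accepted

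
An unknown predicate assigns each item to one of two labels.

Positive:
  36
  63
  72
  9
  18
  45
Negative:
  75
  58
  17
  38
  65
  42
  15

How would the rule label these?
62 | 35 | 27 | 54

Negative, Negative, Positive, Positive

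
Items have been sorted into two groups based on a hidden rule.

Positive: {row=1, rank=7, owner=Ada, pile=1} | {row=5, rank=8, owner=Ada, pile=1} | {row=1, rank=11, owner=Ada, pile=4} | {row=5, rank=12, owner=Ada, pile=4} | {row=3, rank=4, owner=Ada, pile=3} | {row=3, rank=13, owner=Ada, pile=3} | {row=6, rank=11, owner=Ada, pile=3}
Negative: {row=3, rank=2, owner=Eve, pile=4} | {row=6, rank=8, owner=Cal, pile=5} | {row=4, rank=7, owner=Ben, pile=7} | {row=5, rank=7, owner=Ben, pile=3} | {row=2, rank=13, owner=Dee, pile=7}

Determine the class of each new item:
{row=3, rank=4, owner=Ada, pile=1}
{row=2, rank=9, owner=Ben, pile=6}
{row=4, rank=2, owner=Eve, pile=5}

'Positive' ⟺ owner is Ada.
{row=3, rank=4, owner=Ada, pile=1} → owner is Ada → Positive.
{row=2, rank=9, owner=Ben, pile=6} → owner is Ben → Negative.
{row=4, rank=2, owner=Eve, pile=5} → owner is Eve → Negative.

Positive, Negative, Negative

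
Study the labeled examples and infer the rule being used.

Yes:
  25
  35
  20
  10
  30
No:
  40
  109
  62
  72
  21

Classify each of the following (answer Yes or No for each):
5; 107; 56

Yes, No, No

The classifier is using: multiple of 5 AND at most 35.
5: Yes (5 = 5·1, 5 ≤ 35).
107: No (107 = 5·21 + 2, 107 > 35).
56: No (56 = 5·11 + 1, 56 > 35).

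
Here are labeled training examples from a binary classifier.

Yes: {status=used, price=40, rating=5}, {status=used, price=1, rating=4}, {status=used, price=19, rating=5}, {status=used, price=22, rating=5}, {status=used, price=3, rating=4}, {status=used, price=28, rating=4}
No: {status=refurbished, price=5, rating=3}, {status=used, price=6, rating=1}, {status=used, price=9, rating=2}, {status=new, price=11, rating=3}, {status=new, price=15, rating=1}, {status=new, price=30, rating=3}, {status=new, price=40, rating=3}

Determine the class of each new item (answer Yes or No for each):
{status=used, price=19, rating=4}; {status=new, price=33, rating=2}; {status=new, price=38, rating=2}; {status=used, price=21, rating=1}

One predicate separates the groups cleanly: rating ≥ 4.
{status=used, price=19, rating=4} → rating = 4 → Yes. {status=new, price=33, rating=2} → rating = 2 → No. {status=new, price=38, rating=2} → rating = 2 → No. {status=used, price=21, rating=1} → rating = 1 → No.

Yes, No, No, No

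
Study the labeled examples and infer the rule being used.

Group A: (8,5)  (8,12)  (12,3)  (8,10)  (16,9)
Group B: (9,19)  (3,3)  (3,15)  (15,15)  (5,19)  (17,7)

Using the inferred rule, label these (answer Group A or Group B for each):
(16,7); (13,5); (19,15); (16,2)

Group A, Group B, Group B, Group A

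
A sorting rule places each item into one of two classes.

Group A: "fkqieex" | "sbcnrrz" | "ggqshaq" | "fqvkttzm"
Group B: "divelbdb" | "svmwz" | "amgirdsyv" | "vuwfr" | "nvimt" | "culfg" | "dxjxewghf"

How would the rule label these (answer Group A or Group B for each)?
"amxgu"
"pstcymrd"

The common property of the 'Group A' items is: has a double letter. No 'Group B' item has it.

Group B, Group B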